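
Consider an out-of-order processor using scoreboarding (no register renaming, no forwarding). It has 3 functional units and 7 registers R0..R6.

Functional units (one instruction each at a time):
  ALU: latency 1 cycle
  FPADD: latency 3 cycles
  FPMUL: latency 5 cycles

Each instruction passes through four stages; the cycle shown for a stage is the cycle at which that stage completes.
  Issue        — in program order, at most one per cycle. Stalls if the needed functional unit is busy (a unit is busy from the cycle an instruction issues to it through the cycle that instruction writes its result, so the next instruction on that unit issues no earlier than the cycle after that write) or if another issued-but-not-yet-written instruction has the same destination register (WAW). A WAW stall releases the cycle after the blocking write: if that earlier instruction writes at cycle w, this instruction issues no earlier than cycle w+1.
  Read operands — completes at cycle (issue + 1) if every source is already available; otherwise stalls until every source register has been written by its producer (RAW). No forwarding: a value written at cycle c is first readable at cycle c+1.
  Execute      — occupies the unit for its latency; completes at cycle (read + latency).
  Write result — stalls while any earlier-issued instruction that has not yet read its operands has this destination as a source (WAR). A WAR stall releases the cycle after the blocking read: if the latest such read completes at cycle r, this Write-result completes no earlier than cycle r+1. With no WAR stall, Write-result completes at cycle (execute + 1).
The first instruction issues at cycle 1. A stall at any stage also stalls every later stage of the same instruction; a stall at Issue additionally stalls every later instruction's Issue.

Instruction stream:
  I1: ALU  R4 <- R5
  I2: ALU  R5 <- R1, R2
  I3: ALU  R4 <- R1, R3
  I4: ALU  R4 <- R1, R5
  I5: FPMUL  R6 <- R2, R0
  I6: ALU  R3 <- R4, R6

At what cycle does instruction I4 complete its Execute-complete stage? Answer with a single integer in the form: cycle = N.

1) issue 1, read 2, done 3, write 4
2) issue 5, read 6, done 7, write 8  <struct: ALU busy until I1 writes@4>
3) issue 9, read 10, done 11, write 12  <struct: ALU busy until I2 writes@8>
4) issue 13, read 14, done 15, write 16  <struct: ALU busy until I3 writes@12>
5) issue 14, read 15, done 20, write 21
6) issue 17, read 22, done 23, write 24  <struct: ALU busy until I4 writes@16 / RAW R6: wait I5 write@21>

cycle = 15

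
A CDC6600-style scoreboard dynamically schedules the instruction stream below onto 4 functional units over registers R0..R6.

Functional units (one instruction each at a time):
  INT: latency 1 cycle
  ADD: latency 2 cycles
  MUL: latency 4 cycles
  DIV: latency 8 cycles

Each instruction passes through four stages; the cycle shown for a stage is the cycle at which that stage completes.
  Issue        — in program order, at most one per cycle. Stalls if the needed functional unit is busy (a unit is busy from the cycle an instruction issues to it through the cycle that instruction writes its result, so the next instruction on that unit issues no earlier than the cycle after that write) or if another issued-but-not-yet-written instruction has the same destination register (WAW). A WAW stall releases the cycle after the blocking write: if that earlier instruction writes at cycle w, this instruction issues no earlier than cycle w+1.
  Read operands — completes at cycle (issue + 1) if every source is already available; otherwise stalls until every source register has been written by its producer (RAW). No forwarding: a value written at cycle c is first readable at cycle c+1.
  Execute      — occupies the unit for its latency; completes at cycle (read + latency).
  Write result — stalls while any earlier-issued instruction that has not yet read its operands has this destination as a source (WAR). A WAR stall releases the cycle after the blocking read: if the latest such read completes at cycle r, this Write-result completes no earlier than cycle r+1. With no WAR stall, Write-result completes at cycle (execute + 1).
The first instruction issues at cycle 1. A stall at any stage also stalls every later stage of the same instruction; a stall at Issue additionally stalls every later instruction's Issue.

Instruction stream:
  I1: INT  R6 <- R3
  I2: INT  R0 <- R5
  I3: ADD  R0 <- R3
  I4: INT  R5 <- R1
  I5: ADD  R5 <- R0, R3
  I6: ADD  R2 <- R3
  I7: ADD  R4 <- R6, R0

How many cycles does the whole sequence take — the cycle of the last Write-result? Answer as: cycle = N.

cycle = 28

c1: issue I1 (INT)
c2: I1 read-ops
c3: I1 finished on INT
c4: I1→R6
c5: issue I2 (INT)
c6: I2 read-ops
c7: I2 finished on INT
c8: I2→R0
c9: issue I3 (ADD)
c10: I3 read-ops | issue I4 (INT)
c11: I4 read-ops
c12: I3 finished on ADD | I4 finished on INT
c13: I3→R0 | I4→R5
c14: issue I5 (ADD)
c15: I5 read-ops
c17: I5 finished on ADD
c18: I5→R5
c19: issue I6 (ADD)
c20: I6 read-ops
c22: I6 finished on ADD
c23: I6→R2
c24: issue I7 (ADD)
c25: I7 read-ops
c27: I7 finished on ADD
c28: I7→R4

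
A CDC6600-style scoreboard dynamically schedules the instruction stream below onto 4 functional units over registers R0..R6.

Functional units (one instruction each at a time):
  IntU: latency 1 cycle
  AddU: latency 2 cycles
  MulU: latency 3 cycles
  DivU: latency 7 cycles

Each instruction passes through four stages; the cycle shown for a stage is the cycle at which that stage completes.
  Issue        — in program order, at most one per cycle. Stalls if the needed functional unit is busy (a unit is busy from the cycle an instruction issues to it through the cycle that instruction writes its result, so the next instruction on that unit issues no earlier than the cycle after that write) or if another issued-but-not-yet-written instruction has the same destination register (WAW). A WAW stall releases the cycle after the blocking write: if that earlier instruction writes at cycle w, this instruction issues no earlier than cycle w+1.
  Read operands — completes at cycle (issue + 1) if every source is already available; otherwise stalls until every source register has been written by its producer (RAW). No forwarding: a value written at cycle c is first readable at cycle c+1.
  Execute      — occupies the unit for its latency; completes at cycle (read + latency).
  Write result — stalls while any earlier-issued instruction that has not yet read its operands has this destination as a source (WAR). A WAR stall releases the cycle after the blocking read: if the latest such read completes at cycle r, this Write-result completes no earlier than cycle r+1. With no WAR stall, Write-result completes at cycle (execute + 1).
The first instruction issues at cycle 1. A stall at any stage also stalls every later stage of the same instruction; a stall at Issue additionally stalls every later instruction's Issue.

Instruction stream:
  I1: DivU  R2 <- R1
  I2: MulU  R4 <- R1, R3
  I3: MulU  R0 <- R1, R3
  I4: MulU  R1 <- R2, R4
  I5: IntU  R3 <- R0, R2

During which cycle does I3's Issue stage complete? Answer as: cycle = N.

cycle = 8

I1 -> (1, 2, 9, 10)
I2 -> (2, 3, 6, 7)
I3 -> (8, 9, 12, 13)  // struct: MulU busy until I2 writes@7
I4 -> (14, 15, 18, 19)  // struct: MulU busy until I3 writes@13
I5 -> (15, 16, 17, 18)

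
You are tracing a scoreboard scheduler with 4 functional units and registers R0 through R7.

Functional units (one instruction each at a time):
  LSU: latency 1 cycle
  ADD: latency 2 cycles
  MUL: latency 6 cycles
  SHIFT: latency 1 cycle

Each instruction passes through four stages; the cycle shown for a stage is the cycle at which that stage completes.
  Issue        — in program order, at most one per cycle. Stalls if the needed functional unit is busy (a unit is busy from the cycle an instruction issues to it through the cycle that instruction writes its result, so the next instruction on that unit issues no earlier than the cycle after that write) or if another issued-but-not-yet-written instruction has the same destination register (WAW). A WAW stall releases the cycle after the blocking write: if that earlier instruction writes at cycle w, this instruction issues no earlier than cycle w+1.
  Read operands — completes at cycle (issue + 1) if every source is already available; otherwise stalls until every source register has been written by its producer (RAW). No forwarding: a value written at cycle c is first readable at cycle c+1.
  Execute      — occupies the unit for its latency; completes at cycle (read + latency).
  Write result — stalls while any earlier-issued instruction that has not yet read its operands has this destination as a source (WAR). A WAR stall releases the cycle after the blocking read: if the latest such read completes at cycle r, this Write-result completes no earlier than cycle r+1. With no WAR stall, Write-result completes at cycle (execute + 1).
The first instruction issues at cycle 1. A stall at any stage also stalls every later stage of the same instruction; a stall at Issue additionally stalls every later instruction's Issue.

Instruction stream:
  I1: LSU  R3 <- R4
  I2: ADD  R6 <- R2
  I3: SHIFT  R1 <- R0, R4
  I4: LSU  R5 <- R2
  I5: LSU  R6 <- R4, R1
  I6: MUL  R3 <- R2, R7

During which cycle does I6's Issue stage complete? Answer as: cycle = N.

cycle = 10

1) issue 1, read 2, done 3, write 4
2) issue 2, read 3, done 5, write 6
3) issue 3, read 4, done 5, write 6
4) issue 5, read 6, done 7, write 8  <struct: LSU busy until I1 writes@4>
5) issue 9, read 10, done 11, write 12  <struct: LSU busy until I4 writes@8>
6) issue 10, read 11, done 17, write 18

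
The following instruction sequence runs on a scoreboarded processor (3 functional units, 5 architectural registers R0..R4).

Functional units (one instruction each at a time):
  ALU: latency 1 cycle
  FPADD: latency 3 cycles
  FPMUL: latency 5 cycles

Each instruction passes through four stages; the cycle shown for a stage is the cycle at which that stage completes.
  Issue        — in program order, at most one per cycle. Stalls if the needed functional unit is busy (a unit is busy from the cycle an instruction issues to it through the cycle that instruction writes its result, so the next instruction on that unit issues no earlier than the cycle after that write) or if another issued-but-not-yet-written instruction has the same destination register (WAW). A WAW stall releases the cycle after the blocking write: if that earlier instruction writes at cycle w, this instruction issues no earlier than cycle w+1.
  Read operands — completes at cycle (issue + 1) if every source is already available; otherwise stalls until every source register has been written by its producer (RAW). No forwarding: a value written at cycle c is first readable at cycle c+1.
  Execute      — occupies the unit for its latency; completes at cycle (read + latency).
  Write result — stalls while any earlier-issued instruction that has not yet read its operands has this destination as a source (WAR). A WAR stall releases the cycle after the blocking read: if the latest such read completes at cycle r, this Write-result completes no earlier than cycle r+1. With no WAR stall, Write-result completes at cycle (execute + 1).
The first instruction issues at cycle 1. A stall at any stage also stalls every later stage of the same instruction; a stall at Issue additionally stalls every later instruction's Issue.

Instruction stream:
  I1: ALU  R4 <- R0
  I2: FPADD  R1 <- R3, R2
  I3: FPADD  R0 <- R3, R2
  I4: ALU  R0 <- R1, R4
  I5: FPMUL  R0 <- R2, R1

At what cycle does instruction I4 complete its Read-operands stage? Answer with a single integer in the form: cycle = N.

cycle = 15

  I1 | 1 | 2 | 3 | 4
  I2 | 2 | 3 | 6 | 7
  I3 | 8 | 9 | 12 | 13   struct: FPADD busy until I2 writes@7
  I4 | 14 | 15 | 16 | 17   WAW R0: wait I3 write@13
  I5 | 18 | 19 | 24 | 25   WAW R0: wait I4 write@17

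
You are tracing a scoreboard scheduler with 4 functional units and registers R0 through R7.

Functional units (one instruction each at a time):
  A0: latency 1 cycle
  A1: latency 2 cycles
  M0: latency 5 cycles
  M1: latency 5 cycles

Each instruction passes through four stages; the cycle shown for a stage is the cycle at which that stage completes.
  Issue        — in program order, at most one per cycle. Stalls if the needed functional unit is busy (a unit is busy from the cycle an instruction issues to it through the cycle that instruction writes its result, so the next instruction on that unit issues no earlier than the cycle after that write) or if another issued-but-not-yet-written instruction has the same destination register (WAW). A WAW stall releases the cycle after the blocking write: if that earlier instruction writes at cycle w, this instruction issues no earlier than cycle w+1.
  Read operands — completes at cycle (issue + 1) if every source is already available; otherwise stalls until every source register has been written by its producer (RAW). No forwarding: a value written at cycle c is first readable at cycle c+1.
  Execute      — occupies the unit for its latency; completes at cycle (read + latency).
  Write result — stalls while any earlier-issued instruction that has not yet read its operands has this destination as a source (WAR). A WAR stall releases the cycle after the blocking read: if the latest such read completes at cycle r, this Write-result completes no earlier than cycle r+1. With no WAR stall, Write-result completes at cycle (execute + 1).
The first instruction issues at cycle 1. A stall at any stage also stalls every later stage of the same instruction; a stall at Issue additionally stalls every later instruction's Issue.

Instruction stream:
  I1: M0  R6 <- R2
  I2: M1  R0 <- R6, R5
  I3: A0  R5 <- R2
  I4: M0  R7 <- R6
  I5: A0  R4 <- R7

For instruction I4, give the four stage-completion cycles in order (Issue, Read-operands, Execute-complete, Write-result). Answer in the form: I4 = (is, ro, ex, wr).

I4 = (9, 10, 15, 16)

I1 -> (1, 2, 7, 8)
I2 -> (2, 9, 14, 15)  // RAW R6: wait I1 write@8
I3 -> (3, 4, 5, 10)  // WAR R5: wait I2 read@9
I4 -> (9, 10, 15, 16)  // struct: M0 busy until I1 writes@8
I5 -> (11, 17, 18, 19)  // struct: A0 busy until I3 writes@10, RAW R7: wait I4 write@16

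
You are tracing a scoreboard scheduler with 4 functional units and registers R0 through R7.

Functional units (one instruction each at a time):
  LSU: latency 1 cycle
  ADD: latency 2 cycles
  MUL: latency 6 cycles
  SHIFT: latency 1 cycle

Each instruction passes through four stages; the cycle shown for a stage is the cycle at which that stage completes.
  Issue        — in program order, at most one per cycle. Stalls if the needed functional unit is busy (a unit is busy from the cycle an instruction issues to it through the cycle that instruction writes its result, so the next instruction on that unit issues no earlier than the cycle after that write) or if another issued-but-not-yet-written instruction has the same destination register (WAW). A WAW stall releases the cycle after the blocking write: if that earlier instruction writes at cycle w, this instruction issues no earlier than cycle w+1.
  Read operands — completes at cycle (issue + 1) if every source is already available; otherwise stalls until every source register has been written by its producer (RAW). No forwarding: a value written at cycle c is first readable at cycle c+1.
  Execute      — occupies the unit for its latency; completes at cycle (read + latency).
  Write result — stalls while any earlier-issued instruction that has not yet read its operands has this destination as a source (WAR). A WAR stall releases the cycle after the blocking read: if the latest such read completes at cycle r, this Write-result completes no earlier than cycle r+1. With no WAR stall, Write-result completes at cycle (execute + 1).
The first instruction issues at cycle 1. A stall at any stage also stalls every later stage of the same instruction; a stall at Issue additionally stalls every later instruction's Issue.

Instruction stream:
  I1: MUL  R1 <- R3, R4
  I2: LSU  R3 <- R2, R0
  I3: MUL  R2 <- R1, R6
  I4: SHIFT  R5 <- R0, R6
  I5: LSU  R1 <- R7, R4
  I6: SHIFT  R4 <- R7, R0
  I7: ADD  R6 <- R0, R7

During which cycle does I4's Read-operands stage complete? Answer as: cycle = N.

c1: I1 issues→MUL
c2: I1 reads · I2 issues→LSU
c3: I2 reads
c4: I2 exec-done
c5: I2 writes R3
c8: I1 exec-done
c9: I1 writes R1
c10: I3 issues→MUL
c11: I3 reads · I4 issues→SHIFT
c12: I4 reads · I5 issues→LSU
c13: I4 exec-done · I5 reads
c14: I4 writes R5 · I5 exec-done
c15: I5 writes R1 · I6 issues→SHIFT
c16: I6 reads · I7 issues→ADD
c17: I3 exec-done · I6 exec-done · I7 reads
c18: I3 writes R2 · I6 writes R4
c19: I7 exec-done
c20: I7 writes R6

cycle = 12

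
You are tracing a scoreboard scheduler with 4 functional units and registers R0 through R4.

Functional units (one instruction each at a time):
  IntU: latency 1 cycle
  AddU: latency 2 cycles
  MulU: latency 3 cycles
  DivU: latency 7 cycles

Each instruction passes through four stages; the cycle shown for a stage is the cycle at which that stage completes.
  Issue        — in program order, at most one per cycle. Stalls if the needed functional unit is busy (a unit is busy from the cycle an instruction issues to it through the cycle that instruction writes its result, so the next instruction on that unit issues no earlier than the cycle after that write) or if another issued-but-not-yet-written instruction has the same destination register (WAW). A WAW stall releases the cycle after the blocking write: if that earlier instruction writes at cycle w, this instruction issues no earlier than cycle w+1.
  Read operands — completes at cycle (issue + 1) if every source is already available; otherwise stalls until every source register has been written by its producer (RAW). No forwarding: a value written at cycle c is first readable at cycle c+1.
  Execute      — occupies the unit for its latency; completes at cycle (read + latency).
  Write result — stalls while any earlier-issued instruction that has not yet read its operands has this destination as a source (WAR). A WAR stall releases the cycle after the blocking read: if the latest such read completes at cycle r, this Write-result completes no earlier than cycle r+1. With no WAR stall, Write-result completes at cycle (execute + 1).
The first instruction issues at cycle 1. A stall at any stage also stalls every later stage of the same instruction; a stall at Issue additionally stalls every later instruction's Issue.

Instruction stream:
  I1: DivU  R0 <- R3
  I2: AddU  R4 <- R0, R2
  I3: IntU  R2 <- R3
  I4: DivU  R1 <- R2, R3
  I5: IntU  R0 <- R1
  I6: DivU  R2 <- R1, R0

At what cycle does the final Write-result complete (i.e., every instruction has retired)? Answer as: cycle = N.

cycle = 33

  I1 | 1 | 2 | 9 | 10
  I2 | 2 | 11 | 13 | 14   RAW R0: wait I1 write@10
  I3 | 3 | 4 | 5 | 12   WAR R2: wait I2 read@11
  I4 | 11 | 13 | 20 | 21   struct: DivU busy until I1 writes@10 · RAW R2: wait I3 write@12
  I5 | 13 | 22 | 23 | 24   struct: IntU busy until I3 writes@12 · RAW R1: wait I4 write@21
  I6 | 22 | 25 | 32 | 33   struct: DivU busy until I4 writes@21 · RAW R0: wait I5 write@24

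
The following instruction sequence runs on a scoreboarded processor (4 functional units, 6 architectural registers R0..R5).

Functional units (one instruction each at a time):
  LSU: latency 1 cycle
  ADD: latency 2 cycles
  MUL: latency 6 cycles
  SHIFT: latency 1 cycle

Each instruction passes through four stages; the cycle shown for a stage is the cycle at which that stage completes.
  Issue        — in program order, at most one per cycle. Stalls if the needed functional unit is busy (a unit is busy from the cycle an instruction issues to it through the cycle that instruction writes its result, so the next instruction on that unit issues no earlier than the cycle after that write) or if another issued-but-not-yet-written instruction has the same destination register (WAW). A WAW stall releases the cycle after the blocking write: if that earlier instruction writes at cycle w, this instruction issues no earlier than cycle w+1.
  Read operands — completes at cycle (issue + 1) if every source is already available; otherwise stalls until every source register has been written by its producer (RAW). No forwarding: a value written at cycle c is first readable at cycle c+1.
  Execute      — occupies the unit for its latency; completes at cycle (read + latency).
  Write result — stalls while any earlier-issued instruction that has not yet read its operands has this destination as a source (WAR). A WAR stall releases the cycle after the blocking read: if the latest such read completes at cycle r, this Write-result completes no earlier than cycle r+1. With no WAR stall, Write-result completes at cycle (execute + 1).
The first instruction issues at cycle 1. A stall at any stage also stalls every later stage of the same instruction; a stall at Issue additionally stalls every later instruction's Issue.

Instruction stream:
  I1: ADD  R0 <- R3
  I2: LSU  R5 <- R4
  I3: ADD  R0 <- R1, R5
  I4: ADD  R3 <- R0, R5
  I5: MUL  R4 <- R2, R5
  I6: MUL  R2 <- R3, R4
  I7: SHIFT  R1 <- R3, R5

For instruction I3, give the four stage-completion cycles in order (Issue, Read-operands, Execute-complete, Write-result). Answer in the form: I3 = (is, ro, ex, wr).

cycle 1: I1 dispatched to ADD
cycle 2: I1 operands ready · I2 dispatched to LSU
cycle 3: I2 operands ready
cycle 4: I1 complete · I2 complete
cycle 5: R0←I1 · R5←I2
cycle 6: I3 dispatched to ADD
cycle 7: I3 operands ready
cycle 9: I3 complete
cycle 10: R0←I3
cycle 11: I4 dispatched to ADD
cycle 12: I4 operands ready · I5 dispatched to MUL
cycle 13: I5 operands ready
cycle 14: I4 complete
cycle 15: R3←I4
cycle 19: I5 complete
cycle 20: R4←I5
cycle 21: I6 dispatched to MUL
cycle 22: I6 operands ready · I7 dispatched to SHIFT
cycle 23: I7 operands ready
cycle 24: I7 complete
cycle 25: R1←I7
cycle 28: I6 complete
cycle 29: R2←I6

I3 = (6, 7, 9, 10)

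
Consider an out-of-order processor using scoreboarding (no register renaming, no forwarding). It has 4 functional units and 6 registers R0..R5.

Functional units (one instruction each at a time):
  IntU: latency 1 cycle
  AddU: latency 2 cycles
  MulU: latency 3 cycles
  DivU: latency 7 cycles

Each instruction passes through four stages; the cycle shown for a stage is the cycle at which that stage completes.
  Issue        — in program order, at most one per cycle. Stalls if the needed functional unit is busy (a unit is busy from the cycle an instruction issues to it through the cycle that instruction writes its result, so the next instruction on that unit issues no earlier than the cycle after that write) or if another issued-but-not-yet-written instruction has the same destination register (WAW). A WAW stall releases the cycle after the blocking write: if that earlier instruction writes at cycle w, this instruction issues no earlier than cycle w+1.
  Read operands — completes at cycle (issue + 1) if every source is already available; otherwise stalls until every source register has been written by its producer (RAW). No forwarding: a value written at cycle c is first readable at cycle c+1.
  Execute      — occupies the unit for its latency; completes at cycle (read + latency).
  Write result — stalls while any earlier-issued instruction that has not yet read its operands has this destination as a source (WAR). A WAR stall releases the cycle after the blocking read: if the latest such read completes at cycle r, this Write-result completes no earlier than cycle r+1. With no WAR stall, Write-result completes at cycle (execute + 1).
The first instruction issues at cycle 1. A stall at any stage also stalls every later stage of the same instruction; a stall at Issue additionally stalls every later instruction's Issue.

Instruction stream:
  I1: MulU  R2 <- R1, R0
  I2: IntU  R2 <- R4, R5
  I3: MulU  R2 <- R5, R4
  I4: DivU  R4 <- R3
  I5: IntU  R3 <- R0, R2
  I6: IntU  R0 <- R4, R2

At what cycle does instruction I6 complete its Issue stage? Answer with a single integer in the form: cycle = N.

cycle = 20

c1: I1 dispatched to MulU
c2: I1 operands ready
c5: I1 complete
c6: R2←I1
c7: I2 dispatched to IntU
c8: I2 operands ready
c9: I2 complete
c10: R2←I2
c11: I3 dispatched to MulU
c12: I3 operands ready | I4 dispatched to DivU
c13: I4 operands ready | I5 dispatched to IntU
c15: I3 complete
c16: R2←I3
c17: I5 operands ready
c18: I5 complete
c19: R3←I5
c20: I4 complete | I6 dispatched to IntU
c21: R4←I4
c22: I6 operands ready
c23: I6 complete
c24: R0←I6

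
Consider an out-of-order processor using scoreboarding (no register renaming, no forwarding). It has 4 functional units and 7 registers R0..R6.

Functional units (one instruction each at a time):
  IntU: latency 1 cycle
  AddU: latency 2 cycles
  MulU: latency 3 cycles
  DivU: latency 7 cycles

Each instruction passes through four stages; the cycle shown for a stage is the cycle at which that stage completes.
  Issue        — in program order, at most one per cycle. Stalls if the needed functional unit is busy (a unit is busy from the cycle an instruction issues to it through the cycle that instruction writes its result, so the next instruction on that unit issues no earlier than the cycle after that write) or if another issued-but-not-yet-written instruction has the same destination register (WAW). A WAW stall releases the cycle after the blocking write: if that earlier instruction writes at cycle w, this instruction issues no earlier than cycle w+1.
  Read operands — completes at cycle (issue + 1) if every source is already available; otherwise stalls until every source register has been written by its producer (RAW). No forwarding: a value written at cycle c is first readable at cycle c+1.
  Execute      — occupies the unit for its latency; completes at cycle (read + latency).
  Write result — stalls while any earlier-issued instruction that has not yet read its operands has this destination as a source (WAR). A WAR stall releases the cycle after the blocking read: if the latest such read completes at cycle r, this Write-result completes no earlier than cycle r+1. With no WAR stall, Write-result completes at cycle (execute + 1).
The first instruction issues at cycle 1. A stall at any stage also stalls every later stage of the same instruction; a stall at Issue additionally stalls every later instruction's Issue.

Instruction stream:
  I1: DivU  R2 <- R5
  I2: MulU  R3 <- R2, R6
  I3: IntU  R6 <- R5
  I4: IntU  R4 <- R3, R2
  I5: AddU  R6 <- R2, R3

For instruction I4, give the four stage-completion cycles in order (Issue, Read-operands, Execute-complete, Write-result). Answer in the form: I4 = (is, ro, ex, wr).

I4 = (13, 16, 17, 18)

[I1] 1/2/9/10
[I2] 2/11/14/15  (RAW R2: wait I1 write@10)
[I3] 3/4/5/12  (WAR R6: wait I2 read@11)
[I4] 13/16/17/18  (struct: IntU busy until I3 writes@12; RAW R3: wait I2 write@15)
[I5] 14/16/18/19  (RAW R3: wait I2 write@15)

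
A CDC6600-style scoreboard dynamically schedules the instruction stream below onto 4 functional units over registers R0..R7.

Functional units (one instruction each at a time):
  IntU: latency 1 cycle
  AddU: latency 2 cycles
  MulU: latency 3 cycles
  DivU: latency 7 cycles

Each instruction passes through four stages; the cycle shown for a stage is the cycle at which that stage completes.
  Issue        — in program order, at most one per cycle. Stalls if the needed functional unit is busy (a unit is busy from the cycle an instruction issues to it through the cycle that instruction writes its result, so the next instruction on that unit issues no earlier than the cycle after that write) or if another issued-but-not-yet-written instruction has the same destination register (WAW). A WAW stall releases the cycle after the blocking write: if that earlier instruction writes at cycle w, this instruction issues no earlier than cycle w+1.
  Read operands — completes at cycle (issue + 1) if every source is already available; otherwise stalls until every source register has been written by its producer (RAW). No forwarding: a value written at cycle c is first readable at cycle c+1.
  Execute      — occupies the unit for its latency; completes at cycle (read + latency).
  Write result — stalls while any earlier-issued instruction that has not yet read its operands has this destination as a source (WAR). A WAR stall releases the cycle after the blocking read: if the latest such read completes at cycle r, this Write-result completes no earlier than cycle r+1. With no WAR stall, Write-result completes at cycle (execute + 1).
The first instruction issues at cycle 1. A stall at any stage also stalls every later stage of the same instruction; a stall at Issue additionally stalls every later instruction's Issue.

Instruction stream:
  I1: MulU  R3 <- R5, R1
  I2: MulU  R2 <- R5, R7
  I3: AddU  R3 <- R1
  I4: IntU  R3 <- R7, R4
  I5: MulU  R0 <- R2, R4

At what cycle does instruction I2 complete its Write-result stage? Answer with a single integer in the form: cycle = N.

cycle = 12

cycle 1: I1 issues→MulU
cycle 2: I1 reads
cycle 5: I1 exec-done
cycle 6: I1 writes R3
cycle 7: I2 issues→MulU
cycle 8: I2 reads | I3 issues→AddU
cycle 9: I3 reads
cycle 11: I2 exec-done | I3 exec-done
cycle 12: I2 writes R2 | I3 writes R3
cycle 13: I4 issues→IntU
cycle 14: I4 reads | I5 issues→MulU
cycle 15: I4 exec-done | I5 reads
cycle 16: I4 writes R3
cycle 18: I5 exec-done
cycle 19: I5 writes R0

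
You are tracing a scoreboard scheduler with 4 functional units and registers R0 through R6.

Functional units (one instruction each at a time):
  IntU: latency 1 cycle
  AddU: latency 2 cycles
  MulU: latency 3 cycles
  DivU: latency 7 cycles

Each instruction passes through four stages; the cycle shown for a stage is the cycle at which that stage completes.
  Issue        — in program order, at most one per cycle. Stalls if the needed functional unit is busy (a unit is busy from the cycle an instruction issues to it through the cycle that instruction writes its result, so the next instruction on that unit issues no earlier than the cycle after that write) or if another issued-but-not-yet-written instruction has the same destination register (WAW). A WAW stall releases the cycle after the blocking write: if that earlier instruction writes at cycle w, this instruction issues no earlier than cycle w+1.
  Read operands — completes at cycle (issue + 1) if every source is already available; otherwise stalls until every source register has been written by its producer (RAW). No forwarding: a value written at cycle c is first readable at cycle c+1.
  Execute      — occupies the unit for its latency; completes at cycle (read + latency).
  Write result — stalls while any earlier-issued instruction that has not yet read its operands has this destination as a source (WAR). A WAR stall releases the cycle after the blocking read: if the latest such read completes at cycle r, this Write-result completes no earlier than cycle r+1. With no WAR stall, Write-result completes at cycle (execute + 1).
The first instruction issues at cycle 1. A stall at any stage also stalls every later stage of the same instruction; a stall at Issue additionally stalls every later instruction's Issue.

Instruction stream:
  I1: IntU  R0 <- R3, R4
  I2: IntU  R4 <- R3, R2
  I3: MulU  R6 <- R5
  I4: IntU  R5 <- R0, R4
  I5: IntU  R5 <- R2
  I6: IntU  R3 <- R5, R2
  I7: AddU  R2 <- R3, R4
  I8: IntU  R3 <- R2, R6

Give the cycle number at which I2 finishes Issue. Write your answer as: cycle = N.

cycle = 5

[1] I1 issues→IntU
[2] I1 reads
[3] I1 exec-done
[4] I1 writes R0
[5] I2 issues→IntU
[6] I2 reads; I3 issues→MulU
[7] I2 exec-done; I3 reads
[8] I2 writes R4
[9] I4 issues→IntU
[10] I3 exec-done; I4 reads
[11] I3 writes R6; I4 exec-done
[12] I4 writes R5
[13] I5 issues→IntU
[14] I5 reads
[15] I5 exec-done
[16] I5 writes R5
[17] I6 issues→IntU
[18] I6 reads; I7 issues→AddU
[19] I6 exec-done
[20] I6 writes R3
[21] I7 reads; I8 issues→IntU
[23] I7 exec-done
[24] I7 writes R2
[25] I8 reads
[26] I8 exec-done
[27] I8 writes R3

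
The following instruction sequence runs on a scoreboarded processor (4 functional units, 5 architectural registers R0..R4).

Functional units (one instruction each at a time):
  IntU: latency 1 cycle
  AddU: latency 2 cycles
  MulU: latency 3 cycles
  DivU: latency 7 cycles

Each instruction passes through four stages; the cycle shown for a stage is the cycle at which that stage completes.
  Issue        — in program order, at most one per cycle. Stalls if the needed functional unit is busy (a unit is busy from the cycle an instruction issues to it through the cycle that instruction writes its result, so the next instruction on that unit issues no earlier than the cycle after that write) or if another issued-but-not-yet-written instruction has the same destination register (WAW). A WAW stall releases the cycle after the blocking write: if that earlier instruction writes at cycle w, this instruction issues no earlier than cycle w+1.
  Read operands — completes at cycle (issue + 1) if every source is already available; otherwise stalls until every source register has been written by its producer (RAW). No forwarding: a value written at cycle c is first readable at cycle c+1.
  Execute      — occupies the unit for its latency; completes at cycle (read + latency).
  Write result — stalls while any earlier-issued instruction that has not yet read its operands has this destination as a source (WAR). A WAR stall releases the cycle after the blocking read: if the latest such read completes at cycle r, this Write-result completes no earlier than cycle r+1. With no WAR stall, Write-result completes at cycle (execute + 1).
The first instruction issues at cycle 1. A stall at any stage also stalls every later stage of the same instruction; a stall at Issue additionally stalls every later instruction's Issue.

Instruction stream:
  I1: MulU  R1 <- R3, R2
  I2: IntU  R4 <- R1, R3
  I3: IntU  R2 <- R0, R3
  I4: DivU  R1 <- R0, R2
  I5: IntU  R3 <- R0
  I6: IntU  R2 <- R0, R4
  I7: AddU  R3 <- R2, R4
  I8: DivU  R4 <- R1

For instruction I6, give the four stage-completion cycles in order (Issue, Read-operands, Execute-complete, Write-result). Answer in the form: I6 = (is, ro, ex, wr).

t=1  I1 issues→MulU
t=2  I1 reads · I2 issues→IntU
t=5  I1 exec-done
t=6  I1 writes R1
t=7  I2 reads
t=8  I2 exec-done
t=9  I2 writes R4
t=10  I3 issues→IntU
t=11  I3 reads · I4 issues→DivU
t=12  I3 exec-done
t=13  I3 writes R2
t=14  I4 reads · I5 issues→IntU
t=15  I5 reads
t=16  I5 exec-done
t=17  I5 writes R3
t=18  I6 issues→IntU
t=19  I6 reads · I7 issues→AddU
t=20  I6 exec-done
t=21  I4 exec-done · I6 writes R2
t=22  I4 writes R1 · I7 reads
t=23  I8 issues→DivU
t=24  I7 exec-done · I8 reads
t=25  I7 writes R3
t=31  I8 exec-done
t=32  I8 writes R4

I6 = (18, 19, 20, 21)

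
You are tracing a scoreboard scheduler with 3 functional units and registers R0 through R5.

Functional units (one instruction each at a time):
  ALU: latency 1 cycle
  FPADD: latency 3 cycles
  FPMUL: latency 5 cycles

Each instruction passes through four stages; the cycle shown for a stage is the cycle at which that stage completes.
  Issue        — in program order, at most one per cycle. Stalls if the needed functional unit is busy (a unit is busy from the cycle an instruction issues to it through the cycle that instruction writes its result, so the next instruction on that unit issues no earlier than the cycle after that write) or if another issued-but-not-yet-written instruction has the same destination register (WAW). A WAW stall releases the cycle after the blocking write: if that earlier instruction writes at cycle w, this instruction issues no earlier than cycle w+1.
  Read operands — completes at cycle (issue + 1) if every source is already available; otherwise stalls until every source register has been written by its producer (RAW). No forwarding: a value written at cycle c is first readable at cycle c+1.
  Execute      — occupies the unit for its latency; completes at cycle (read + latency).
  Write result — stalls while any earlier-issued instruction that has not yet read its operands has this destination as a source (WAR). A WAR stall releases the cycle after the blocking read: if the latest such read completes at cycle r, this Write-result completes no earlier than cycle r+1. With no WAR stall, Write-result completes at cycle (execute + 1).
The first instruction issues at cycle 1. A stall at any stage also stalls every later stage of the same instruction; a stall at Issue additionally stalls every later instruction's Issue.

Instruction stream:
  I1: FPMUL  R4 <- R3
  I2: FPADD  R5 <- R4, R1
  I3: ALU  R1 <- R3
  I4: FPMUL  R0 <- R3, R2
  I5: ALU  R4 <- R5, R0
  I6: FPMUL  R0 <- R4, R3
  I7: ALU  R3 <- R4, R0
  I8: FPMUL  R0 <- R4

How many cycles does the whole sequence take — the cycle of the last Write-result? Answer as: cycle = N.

t=1  issue I1 (FPMUL)
t=2  I1 read-ops, issue I2 (FPADD)
t=3  issue I3 (ALU)
t=4  I3 read-ops
t=5  I3 finished on ALU
t=7  I1 finished on FPMUL
t=8  I1→R4
t=9  I2 read-ops, issue I4 (FPMUL)
t=10  I3→R1, I4 read-ops
t=11  issue I5 (ALU)
t=12  I2 finished on FPADD
t=13  I2→R5
t=15  I4 finished on FPMUL
t=16  I4→R0
t=17  I5 read-ops, issue I6 (FPMUL)
t=18  I5 finished on ALU
t=19  I5→R4
t=20  I6 read-ops, issue I7 (ALU)
t=25  I6 finished on FPMUL
t=26  I6→R0
t=27  I7 read-ops, issue I8 (FPMUL)
t=28  I7 finished on ALU, I8 read-ops
t=29  I7→R3
t=33  I8 finished on FPMUL
t=34  I8→R0

cycle = 34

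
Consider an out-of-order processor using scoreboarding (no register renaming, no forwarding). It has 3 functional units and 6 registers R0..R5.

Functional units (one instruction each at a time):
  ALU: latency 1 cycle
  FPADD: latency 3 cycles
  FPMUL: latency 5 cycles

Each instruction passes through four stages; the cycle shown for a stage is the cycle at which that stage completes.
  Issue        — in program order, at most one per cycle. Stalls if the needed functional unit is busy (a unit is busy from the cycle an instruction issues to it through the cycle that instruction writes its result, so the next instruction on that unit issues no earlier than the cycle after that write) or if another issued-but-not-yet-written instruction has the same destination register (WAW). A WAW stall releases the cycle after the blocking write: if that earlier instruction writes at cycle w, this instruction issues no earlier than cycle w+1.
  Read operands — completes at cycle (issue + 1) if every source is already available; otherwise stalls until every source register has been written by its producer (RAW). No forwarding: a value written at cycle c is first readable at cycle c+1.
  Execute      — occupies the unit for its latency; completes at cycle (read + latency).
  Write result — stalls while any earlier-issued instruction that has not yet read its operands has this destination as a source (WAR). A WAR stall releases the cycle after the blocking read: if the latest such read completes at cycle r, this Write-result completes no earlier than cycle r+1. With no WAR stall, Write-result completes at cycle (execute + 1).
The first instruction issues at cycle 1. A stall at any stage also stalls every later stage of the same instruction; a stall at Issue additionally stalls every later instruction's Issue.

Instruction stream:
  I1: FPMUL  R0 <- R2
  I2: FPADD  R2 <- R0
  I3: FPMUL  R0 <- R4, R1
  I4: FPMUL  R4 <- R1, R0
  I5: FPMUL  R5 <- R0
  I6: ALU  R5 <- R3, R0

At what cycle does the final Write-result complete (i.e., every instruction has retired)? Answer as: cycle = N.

cycle = 36

t=1  issue I1 (FPMUL)
t=2  I1 read-ops; issue I2 (FPADD)
t=7  I1 finished on FPMUL
t=8  I1→R0
t=9  I2 read-ops; issue I3 (FPMUL)
t=10  I3 read-ops
t=12  I2 finished on FPADD
t=13  I2→R2
t=15  I3 finished on FPMUL
t=16  I3→R0
t=17  issue I4 (FPMUL)
t=18  I4 read-ops
t=23  I4 finished on FPMUL
t=24  I4→R4
t=25  issue I5 (FPMUL)
t=26  I5 read-ops
t=31  I5 finished on FPMUL
t=32  I5→R5
t=33  issue I6 (ALU)
t=34  I6 read-ops
t=35  I6 finished on ALU
t=36  I6→R5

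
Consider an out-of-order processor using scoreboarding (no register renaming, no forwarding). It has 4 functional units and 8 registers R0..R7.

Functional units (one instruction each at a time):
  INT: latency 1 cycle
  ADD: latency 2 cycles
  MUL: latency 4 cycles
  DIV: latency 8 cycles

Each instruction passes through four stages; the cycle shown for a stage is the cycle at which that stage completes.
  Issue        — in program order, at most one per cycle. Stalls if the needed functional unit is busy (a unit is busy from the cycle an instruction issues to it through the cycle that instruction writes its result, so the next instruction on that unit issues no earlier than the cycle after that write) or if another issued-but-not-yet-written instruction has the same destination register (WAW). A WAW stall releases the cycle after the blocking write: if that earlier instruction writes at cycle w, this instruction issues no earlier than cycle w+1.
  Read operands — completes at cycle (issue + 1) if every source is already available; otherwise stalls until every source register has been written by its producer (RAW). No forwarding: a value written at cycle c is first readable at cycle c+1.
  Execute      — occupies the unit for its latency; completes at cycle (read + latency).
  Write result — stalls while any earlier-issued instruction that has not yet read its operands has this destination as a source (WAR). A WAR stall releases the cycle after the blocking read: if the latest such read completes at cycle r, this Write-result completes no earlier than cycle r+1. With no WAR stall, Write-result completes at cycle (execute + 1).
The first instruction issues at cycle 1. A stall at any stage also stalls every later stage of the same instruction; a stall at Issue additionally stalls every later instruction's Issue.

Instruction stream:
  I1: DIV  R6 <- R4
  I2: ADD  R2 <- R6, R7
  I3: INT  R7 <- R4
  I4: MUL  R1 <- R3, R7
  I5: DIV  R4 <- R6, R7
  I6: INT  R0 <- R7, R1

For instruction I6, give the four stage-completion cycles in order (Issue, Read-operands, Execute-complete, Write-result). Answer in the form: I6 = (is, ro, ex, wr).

I1  is:1  ro:2  ex:10  wr:11
I2  is:2  ro:12  ex:14  wr:15  — RAW R6: wait I1 write@11
I3  is:3  ro:4  ex:5  wr:13  — WAR R7: wait I2 read@12
I4  is:4  ro:14  ex:18  wr:19  — RAW R7: wait I3 write@13
I5  is:12  ro:14  ex:22  wr:23  — struct: DIV busy until I1 writes@11, RAW R7: wait I3 write@13
I6  is:14  ro:20  ex:21  wr:22  — struct: INT busy until I3 writes@13, RAW R1: wait I4 write@19

I6 = (14, 20, 21, 22)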